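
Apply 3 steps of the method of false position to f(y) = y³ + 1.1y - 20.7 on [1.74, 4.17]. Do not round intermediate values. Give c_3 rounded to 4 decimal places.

2.5405

f(1.740000) = -13.517976, f(4.170000) = 56.398713
step 1: c = 2.209826, f(c) = -7.477879 < 0 → new bracket [2.209826, 4.170000]
step 2: c = 2.439299, f(c) = -3.502506 < 0 → new bracket [2.439299, 4.170000]
step 3: c = 2.540495, f(c) = -1.508802 < 0 → new bracket [2.540495, 4.170000]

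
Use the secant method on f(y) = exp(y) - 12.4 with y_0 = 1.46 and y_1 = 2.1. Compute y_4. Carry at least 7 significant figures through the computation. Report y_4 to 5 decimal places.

f(y_0) = -8.094040, f(y_1) = -4.233830
y_2 = 2.100000 - (-4.233830)·(2.100000 - 1.460000)/(-4.233830 - (-8.094040)) = 2.801944; f(y_2) = 4.076645
y_3 = 2.801944 - (4.076645)·(2.801944 - 2.100000)/(4.076645 - (-4.233830)) = 2.457610; f(y_3) = -0.723126
y_4 = 2.457610 - (-0.723126)·(2.457610 - 2.801944)/(-0.723126 - (4.076645)) = 2.509487; f(y_4) = -0.101380

2.50949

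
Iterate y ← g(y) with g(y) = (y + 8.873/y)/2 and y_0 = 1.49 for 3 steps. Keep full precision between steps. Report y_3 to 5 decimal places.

y_1 = g(1.490000) = 3.722517
y_2 = g(3.722517) = 3.053060
y_3 = g(3.053060) = 2.979662

2.97966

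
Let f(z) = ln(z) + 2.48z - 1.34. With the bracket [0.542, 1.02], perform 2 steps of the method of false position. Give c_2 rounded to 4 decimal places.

0.6905

False-position update: c = (a·f(b) − b·f(a))/(f(b) − f(a)); replace the endpoint whose sign matches f(c).
f(0.542000) = -0.608329, f(1.020000) = 1.209403
step 1: c = 0.701969, f(c) = 0.047018 > 0 → new bracket [0.542000, 0.701969]
step 2: c = 0.690492, f(c) = 0.002070 > 0 → new bracket [0.542000, 0.690492]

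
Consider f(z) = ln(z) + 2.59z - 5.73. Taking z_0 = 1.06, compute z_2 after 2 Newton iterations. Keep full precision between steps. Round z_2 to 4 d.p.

1.9536

Newton update: z ← z − f(z)/f'(z).
f'(z) = 1/z + 2.59
z_0 = 1.060000: f = -2.926331, f' = 3.533396 → z_1 = 1.060000 - (-2.926331)/(3.533396) = 1.888192
z_1 = 1.888192: f = -0.203962, f' = 3.119607 → z_2 = 1.888192 - (-0.203962)/(3.119607) = 1.953573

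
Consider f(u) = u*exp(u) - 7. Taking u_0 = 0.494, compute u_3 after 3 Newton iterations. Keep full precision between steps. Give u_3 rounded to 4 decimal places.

Newton update: u ← u − f(u)/f'(u).
f'(u) = (u+1)*exp(u)
u_0 = 0.494000: f = -6.190404, f' = 2.448455 → u_1 = 0.494000 - (-6.190404)/(2.448455) = 3.022290
u_1 = 3.022290: f = 55.072622, f' = 82.610895 → u_2 = 3.022290 - (55.072622)/(82.610895) = 2.355639
u_2 = 2.355639: f = 17.839906, f' = 35.384775 → u_3 = 2.355639 - (17.839906)/(35.384775) = 1.851470

1.8515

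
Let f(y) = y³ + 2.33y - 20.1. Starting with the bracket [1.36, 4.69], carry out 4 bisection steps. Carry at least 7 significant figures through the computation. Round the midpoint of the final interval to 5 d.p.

2.50469

f(1.360000) = -14.415744, f(4.690000) = 93.989409 (opposite signs)
step 1: m = 3.025000, f(m) = 14.628891 > 0 → root in [1.360000, 3.025000]
step 2: m = 2.192500, f(m) = -4.452004 < 0 → root in [2.192500, 3.025000]
step 3: m = 2.608750, f(m) = 3.732435 > 0 → root in [2.192500, 2.608750]
step 4: m = 2.400625, f(m) = -0.671741 < 0 → root in [2.400625, 2.608750]
Midpoint of [2.400625, 2.608750] = 2.504688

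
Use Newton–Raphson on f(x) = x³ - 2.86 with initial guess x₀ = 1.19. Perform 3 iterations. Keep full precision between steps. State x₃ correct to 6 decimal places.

f'(x) = 3x²
x_0 = 1.190000: f = -1.174841, f' = 4.248300 → x_1 = 1.190000 - (-1.174841)/(4.248300) = 1.466544
x_1 = 1.466544: f = 0.294170, f' = 6.452252 → x_2 = 1.466544 - (0.294170)/(6.452252) = 1.420952
x_2 = 1.420952: f = 0.009050, f' = 6.057313 → x_3 = 1.420952 - (0.009050)/(6.057313) = 1.419458

1.419458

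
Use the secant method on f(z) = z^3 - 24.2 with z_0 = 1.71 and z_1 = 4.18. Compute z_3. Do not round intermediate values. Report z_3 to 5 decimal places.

f(z_0) = -19.199789, f(z_1) = 48.834632
z_2 = 4.180000 - (48.834632)·(4.180000 - 1.710000)/(48.834632 - (-19.199789)) = 2.407051; f(z_2) = -10.253796
z_3 = 2.407051 - (-10.253796)·(2.407051 - 4.180000)/(-10.253796 - (48.834632)) = 2.714716; f(z_3) = -4.193393

2.71472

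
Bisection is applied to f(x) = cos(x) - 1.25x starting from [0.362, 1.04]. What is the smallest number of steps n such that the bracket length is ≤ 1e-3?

Initial width b − a = 1.04 − 0.362 = 0.678000.
After n steps the width is (b−a)/2^n; need (b−a)/2^n ≤ 1e-3.
So n ≥ log₂(0.678000/1e-3) = log₂(678.0000) ≈ 9.4051.
Hence n = 10.

10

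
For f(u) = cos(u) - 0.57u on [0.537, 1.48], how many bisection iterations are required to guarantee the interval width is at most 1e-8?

27

Initial width b − a = 1.48 − 0.537 = 0.943000.
After n steps the width is (b−a)/2^n; need (b−a)/2^n ≤ 1e-8.
So n ≥ log₂(0.943000/1e-8) = log₂(94300000.0000) ≈ 26.4908.
Hence n = 27.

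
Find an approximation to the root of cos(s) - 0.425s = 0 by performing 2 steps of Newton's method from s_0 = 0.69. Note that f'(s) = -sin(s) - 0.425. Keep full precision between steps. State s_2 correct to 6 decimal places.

1.089837

Newton update: s ← s − f(s)/f'(s).
s_0 = 0.690000: f = 0.477996, f' = -1.061537 → s_1 = 0.690000 - (0.477996)/(-1.061537) = 1.140287
s_1 = 1.140287: f = -0.067288, f' = -1.333753 → s_2 = 1.140287 - (-0.067288)/(-1.333753) = 1.089837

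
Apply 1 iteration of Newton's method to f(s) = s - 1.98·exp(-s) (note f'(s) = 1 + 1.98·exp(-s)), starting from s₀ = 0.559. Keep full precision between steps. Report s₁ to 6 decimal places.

0.827805

Newton update: s ← s − f(s)/f'(s).
s_0 = 0.559000: f = -0.573126, f' = 2.132126 → s_1 = 0.559000 - (-0.573126)/(2.132126) = 0.827805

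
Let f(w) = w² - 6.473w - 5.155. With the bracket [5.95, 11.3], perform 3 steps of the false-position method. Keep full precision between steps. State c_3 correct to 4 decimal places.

7.1316

False-position update: c = (a·f(b) − b·f(a))/(f(b) − f(a)); replace the endpoint whose sign matches f(c).
f(5.950000) = -8.266850, f(11.300000) = 49.390100
step 1: c = 6.717083, f(c) = -3.515476 < 0 → new bracket [6.717083, 11.300000]
step 2: c = 7.021609, f(c) = -1.302882 < 0 → new bracket [7.021609, 11.300000]
step 3: c = 7.131570, f(c) = -0.458364 < 0 → new bracket [7.131570, 11.300000]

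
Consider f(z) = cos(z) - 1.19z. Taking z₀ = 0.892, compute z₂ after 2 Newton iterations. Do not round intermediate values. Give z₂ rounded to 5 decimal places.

0.66256

f'(z) = -sin(z) - 1.19
z_0 = 0.892000: f = -0.433623, f' = -1.968329 → z_1 = 0.892000 - (-0.433623)/(-1.968329) = 0.671700
z_1 = 0.671700: f = -0.016558, f' = -1.812317 → z_2 = 0.671700 - (-0.016558)/(-1.812317) = 0.662564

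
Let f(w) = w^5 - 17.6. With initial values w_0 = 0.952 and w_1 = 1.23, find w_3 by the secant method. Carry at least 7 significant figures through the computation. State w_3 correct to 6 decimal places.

1.312890

f(w_0) = -16.818040, f(w_1) = -14.784694
w_2 = 1.230000 - (-14.784694)·(1.230000 - 0.952000)/(-14.784694 - (-16.818040)) = 3.251371; f(w_2) = 345.756188
w_3 = 3.251371 - (345.756188)·(3.251371 - 1.230000)/(345.756188 - (-14.784694)) = 1.312890; f(w_3) = -13.699303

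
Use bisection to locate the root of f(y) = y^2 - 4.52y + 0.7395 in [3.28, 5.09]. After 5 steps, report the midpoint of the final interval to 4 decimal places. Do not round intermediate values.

f(3.280000) = -3.327700, f(5.090000) = 3.640800 (opposite signs)
step 1: m = 4.185000, f(m) = -0.662475 < 0 → root in [4.185000, 5.090000]
step 2: m = 4.637500, f(m) = 1.284406 > 0 → root in [4.185000, 4.637500]
step 3: m = 4.411250, f(m) = 0.259777 > 0 → root in [4.185000, 4.411250]
step 4: m = 4.298125, f(m) = -0.214146 < 0 → root in [4.298125, 4.411250]
step 5: m = 4.354687, f(m) = 0.019616 > 0 → root in [4.298125, 4.354687]
Midpoint of [4.298125, 4.354687] = 4.326406

4.3264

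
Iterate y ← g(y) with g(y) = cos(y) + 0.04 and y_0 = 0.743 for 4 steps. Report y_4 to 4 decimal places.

y_1 = g(0.743000) = 0.776442
y_2 = g(0.776442) = 0.753411
y_3 = g(0.753411) = 0.769360
y_4 = g(0.769360) = 0.758356

0.7584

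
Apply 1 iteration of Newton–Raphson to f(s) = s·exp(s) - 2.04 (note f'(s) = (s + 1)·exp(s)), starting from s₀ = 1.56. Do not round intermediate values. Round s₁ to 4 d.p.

1.1181

s_0 = 1.560000: f = 5.383761, f' = 12.182582 → s_1 = 1.560000 - (5.383761)/(12.182582) = 1.118077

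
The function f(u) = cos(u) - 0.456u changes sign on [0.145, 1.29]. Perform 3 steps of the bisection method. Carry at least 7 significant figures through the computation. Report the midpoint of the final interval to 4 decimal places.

f(0.145000) = 0.923386, f(1.290000) = -0.311119 (opposite signs)
step 1: m = 0.717500, f(m) = 0.426272 > 0 → root in [0.717500, 1.290000]
step 2: m = 1.003750, f(m) = 0.079433 > 0 → root in [1.003750, 1.290000]
step 3: m = 1.146875, f(m) = -0.111637 < 0 → root in [1.003750, 1.146875]
Midpoint of [1.003750, 1.146875] = 1.075313

1.0753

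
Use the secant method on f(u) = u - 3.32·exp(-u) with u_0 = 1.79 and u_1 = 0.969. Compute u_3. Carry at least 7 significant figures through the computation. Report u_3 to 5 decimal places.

1.10325

f(u_0) = 1.235692, f(u_1) = -0.290815
u_2 = 0.969000 - (-0.290815)·(0.969000 - 1.790000)/(-0.290815 - (1.235692)) = 1.125409; f(u_2) = 0.048003
u_3 = 1.125409 - (0.048003)·(1.125409 - 0.969000)/(0.048003 - (-0.290815)) = 1.103249; f(u_3) = 0.001702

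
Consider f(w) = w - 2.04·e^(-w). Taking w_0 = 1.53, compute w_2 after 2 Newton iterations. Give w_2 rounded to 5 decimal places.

0.85998

f'(w) = 1 + 2.04·e^(-w)
w_0 = 1.530000: f = 1.088267, f' = 1.441733 → w_1 = 1.530000 - (1.088267)/(1.441733) = 0.775167
w_1 = 0.775167: f = -0.164511, f' = 1.939679 → w_2 = 0.775167 - (-0.164511)/(1.939679) = 0.859981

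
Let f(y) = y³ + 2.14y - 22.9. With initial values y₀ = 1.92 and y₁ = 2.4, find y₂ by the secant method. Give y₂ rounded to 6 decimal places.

2.643294

Secant update: y_(k+1) = y_k − f(y_k)·(y_k − y_(k-1))/(f(y_k) − f(y_(k-1))).
f(y_0) = -11.713312, f(y_1) = -3.940000
y_2 = 2.400000 - (-3.940000)·(2.400000 - 1.920000)/(-3.940000 - (-11.713312)) = 2.643294; f(y_2) = 1.225352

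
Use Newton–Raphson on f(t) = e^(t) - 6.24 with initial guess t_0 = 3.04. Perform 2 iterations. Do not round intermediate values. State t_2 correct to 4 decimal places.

1.9405

f'(t) = e^(t)
t_0 = 3.040000: f = 14.665243, f' = 20.905243 → t_1 = 3.040000 - (14.665243)/(20.905243) = 2.338490
t_1 = 2.338490: f = 4.125570, f' = 10.365570 → t_2 = 2.338490 - (4.125570)/(10.365570) = 1.940483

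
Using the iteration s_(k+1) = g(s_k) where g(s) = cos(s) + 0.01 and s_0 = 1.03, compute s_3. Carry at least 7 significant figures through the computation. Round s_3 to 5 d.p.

s_1 = g(1.030000) = 0.524819
s_2 = g(0.524819) = 0.875415
s_3 = g(0.875415) = 0.650678

0.65068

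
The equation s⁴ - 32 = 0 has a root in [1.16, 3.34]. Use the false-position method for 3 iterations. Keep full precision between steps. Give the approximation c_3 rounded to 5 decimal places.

2.21415

False-position update: c = (a·f(b) − b·f(a))/(f(b) − f(a)); replace the endpoint whose sign matches f(c).
f(1.160000) = -30.189361, f(3.340000) = 92.447411
step 1: c = 1.696648, f(c) = -23.713575 < 0 → new bracket [1.696648, 3.340000]
step 2: c = 2.032129, f(c) = -14.946841 < 0 → new bracket [2.032129, 3.340000]
step 3: c = 2.214155, f(c) = -7.965680 < 0 → new bracket [2.214155, 3.340000]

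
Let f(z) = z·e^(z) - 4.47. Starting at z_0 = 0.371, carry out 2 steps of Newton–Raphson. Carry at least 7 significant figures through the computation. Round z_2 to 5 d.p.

1.77592

f'(z) = (z + 1)·e^(z)
z_0 = 0.371000: f = -3.932353, f' = 1.986830 → z_1 = 0.371000 - (-3.932353)/(1.986830) = 2.350210
z_1 = 2.350210: f = 20.178454, f' = 35.136222 → z_2 = 2.350210 - (20.178454)/(35.136222) = 1.775918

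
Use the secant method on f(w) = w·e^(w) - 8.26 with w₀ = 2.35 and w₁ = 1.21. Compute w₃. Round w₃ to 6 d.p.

f(w_0) = 16.381089, f(w_1) = -4.202284
w_2 = 1.210000 - (-4.202284)·(1.210000 - 2.350000)/(-4.202284 - (16.381089)) = 1.442741; f(w_2) = -2.153911
w_3 = 1.442741 - (-2.153911)·(1.442741 - 1.210000)/(-2.153911 - (-4.202284)) = 1.687474; f(w_3) = 0.862166

1.687474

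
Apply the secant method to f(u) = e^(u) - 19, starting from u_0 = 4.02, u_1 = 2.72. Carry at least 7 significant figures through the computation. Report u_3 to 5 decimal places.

2.95652

Secant update: u_(k+1) = u_k − f(u_k)·(u_k − u_(k-1))/(f(u_k) − f(u_(k-1))).
f(u_0) = 36.701106, f(u_1) = -3.819678
u_2 = 2.720000 - (-3.819678)·(2.720000 - 4.020000)/(-3.819678 - (36.701106)) = 2.842544; f(u_2) = -1.840636
u_3 = 2.842544 - (-1.840636)·(2.842544 - 2.720000)/(-1.840636 - (-3.819678)) = 2.956518; f(u_3) = 0.230890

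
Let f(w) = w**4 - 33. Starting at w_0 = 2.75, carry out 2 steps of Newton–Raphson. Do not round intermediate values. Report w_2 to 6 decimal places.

f'(w) = 4w**3
w_0 = 2.750000: f = 24.191406, f' = 83.187500 → w_1 = 2.750000 - (24.191406)/(83.187500) = 2.459194
w_1 = 2.459194: f = 3.573903, f' = 59.489248 → w_2 = 2.459194 - (3.573903)/(59.489248) = 2.399118

2.399118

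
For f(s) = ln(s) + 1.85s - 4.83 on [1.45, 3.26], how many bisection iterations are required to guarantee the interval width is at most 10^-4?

Initial width b − a = 3.26 − 1.45 = 1.810000.
After n steps the width is (b−a)/2^n; need (b−a)/2^n ≤ 10^-4.
So n ≥ log₂(1.810000/10^-4) = log₂(18100.0000) ≈ 14.1437.
Hence n = 15.

15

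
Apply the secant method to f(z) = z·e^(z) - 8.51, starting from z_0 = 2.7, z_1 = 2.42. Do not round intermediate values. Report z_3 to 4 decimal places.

Secant update: z_(k+1) = z_k − f(z_k)·(z_k − z_(k-1))/(f(z_k) − f(z_(k-1))).
f(z_0) = 31.665276, f(z_1) = 18.704980
z_2 = 2.420000 - (18.704980)·(2.420000 - 2.700000)/(18.704980 - (31.665276)) = 2.015889; f(z_2) = 6.624089
z_3 = 2.015889 - (6.624089)·(2.015889 - 2.420000)/(6.624089 - (18.704980)) = 1.794311; f(z_3) = 2.283368

1.7943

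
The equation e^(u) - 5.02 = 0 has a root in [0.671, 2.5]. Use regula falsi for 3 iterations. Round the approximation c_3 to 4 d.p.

f(0.671000) = -3.063807, f(2.500000) = 7.162494
step 1: c = 1.218970, f(c) = -1.636300 < 0 → new bracket [1.218970, 2.500000]
step 2: c = 1.457201, f(c) = -0.726075 < 0 → new bracket [1.457201, 2.500000]
step 3: c = 1.553182, f(c) = -0.293514 < 0 → new bracket [1.553182, 2.500000]

1.5532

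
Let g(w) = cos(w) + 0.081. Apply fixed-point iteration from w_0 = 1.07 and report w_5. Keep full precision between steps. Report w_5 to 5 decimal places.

w_1 = g(1.070000) = 0.561124
w_2 = g(0.561124) = 0.927657
w_3 = g(0.927657) = 0.680710
w_4 = g(0.680710) = 0.858126
w_5 = g(0.858126) = 0.734857

0.73486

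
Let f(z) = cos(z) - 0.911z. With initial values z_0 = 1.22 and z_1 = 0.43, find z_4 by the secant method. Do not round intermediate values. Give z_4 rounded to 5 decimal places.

0.78018

f(z_0) = -0.767774, f(z_1) = 0.517236
z_2 = 0.430000 - (0.517236)·(0.430000 - 1.220000)/(0.517236 - (-0.767774)) = 0.747987; f(z_2) = 0.051644
z_3 = 0.747987 - (0.051644)·(0.747987 - 0.430000)/(0.051644 - (0.517236)) = 0.783258; f(z_3) = -0.004930
z_4 = 0.783258 - (-0.004930)·(0.783258 - 0.747987)/(-0.004930 - (0.051644)) = 0.780185; f(z_4) = 0.000036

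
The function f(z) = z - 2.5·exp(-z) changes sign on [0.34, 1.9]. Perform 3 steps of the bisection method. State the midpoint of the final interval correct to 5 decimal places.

f(0.340000) = -1.439426, f(1.900000) = 1.526078 (opposite signs)
step 1: m = 1.120000, f(m) = 0.304301 > 0 → root in [0.340000, 1.120000]
step 2: m = 0.730000, f(m) = -0.474772 < 0 → root in [0.730000, 1.120000]
step 3: m = 0.925000, f(m) = -0.066329 < 0 → root in [0.925000, 1.120000]
Midpoint of [0.925000, 1.120000] = 1.022500

1.02250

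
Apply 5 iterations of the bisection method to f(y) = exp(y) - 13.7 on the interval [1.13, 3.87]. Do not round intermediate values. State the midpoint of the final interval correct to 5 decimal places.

2.62844

f(1.130000) = -10.604343, f(3.870000) = 34.242386 (opposite signs)
step 1: m = 2.500000, f(m) = -1.517506 < 0 → root in [2.500000, 3.870000]
step 2: m = 3.185000, f(m) = 10.467288 > 0 → root in [2.500000, 3.185000]
step 3: m = 2.842500, f(m) = 3.458608 > 0 → root in [2.500000, 2.842500]
step 4: m = 2.671250, f(m) = 0.758030 > 0 → root in [2.500000, 2.671250]
step 5: m = 2.585625, f(m) = -0.428419 < 0 → root in [2.585625, 2.671250]
Midpoint of [2.585625, 2.671250] = 2.628438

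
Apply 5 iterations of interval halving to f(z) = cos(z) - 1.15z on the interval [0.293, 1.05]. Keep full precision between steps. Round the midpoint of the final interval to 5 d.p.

f(0.293000) = 0.620432, f(1.050000) = -0.709929 (opposite signs)
step 1: m = 0.671500, f(m) = 0.010664 > 0 → root in [0.671500, 1.050000]
step 2: m = 0.860750, f(m) = -0.337994 < 0 → root in [0.671500, 0.860750]
step 3: m = 0.766125, f(m) = -0.160441 < 0 → root in [0.671500, 0.766125]
step 4: m = 0.718812, f(m) = -0.074046 < 0 → root in [0.671500, 0.718812]
step 5: m = 0.695156, f(m) = -0.031476 < 0 → root in [0.671500, 0.695156]
Midpoint of [0.671500, 0.695156] = 0.683328

0.68333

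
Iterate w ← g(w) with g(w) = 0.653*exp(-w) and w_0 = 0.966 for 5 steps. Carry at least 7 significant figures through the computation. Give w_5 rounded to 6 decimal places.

w_1 = g(0.966000) = 0.248533
w_2 = g(0.248533) = 0.509303
w_3 = g(0.509303) = 0.392397
w_4 = g(0.392397) = 0.441060
w_5 = g(0.441060) = 0.420110

0.420110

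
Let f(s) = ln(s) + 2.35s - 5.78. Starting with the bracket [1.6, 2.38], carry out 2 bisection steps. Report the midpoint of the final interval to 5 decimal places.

f(1.600000) = -1.549996, f(2.380000) = 0.680100 (opposite signs)
step 1: m = 1.990000, f(m) = -0.415365 < 0 → root in [1.990000, 2.380000]
step 2: m = 2.185000, f(m) = 0.136366 > 0 → root in [1.990000, 2.185000]
Midpoint of [1.990000, 2.185000] = 2.087500

2.08750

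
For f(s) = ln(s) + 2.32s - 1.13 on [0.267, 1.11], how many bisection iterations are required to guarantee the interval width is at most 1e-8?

27

Initial width b − a = 1.11 − 0.267 = 0.843000.
After n steps the width is (b−a)/2^n; need (b−a)/2^n ≤ 1e-8.
So n ≥ log₂(0.843000/1e-8) = log₂(84300000.0000) ≈ 26.3290.
Hence n = 27.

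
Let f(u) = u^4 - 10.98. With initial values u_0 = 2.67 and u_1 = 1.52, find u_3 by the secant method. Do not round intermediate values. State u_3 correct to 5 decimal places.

f(u_0) = 39.841215, f(u_1) = -5.642052
u_2 = 1.520000 - (-5.642052)·(1.520000 - 2.670000)/(-5.642052 - (39.841215)) = 1.662654; f(u_2) = -3.337996
u_3 = 1.662654 - (-3.337996)·(1.662654 - 1.520000)/(-3.337996 - (-5.642052)) = 1.869323; f(u_3) = 1.230612

1.86932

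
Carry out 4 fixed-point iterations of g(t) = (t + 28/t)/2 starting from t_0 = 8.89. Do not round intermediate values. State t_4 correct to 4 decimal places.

5.2915

t_1 = g(8.890000) = 6.019803
t_2 = g(6.019803) = 5.335559
t_3 = g(5.335559) = 5.291685
t_4 = g(5.291685) = 5.291503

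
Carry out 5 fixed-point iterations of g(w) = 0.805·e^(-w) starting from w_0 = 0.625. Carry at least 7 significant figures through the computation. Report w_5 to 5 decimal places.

0.48846

w_1 = g(0.625000) = 0.430885
w_2 = g(0.430885) = 0.523196
w_3 = g(0.523196) = 0.477062
w_4 = g(0.477062) = 0.499586
w_5 = g(0.499586) = 0.488459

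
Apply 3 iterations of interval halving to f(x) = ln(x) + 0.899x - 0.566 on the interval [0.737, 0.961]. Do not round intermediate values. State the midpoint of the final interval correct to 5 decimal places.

0.83500

f(0.737000) = -0.208604, f(0.961000) = 0.258158 (opposite signs)
step 1: m = 0.849000, f(m) = 0.033555 > 0 → root in [0.737000, 0.849000]
step 2: m = 0.793000, f(m) = -0.085025 < 0 → root in [0.793000, 0.849000]
step 3: m = 0.821000, f(m) = -0.025153 < 0 → root in [0.821000, 0.849000]
Midpoint of [0.821000, 0.849000] = 0.835000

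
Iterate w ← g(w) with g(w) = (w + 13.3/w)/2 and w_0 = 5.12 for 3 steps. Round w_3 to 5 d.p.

w_1 = g(5.120000) = 3.858828
w_2 = g(3.858828) = 3.652735
w_3 = g(3.652735) = 3.646921

3.64692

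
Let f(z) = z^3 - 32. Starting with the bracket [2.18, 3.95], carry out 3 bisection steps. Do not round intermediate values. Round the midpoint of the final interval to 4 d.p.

f(2.180000) = -21.639768, f(3.950000) = 29.629875 (opposite signs)
step 1: m = 3.065000, f(m) = -3.206700 < 0 → root in [3.065000, 3.950000]
step 2: m = 3.507500, f(m) = 11.151216 > 0 → root in [3.065000, 3.507500]
step 3: m = 3.286250, f(m) = 3.489657 > 0 → root in [3.065000, 3.286250]
Midpoint of [3.065000, 3.286250] = 3.175625

3.1756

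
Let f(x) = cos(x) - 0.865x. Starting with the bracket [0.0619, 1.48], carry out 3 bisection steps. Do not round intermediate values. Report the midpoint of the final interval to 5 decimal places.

0.85958

f(0.061900) = 0.944541, f(1.480000) = -1.189528 (opposite signs)
step 1: m = 0.770950, f(m) = 0.050377 > 0 → root in [0.770950, 1.480000]
step 2: m = 1.125475, f(m) = -0.542788 < 0 → root in [0.770950, 1.125475]
step 3: m = 0.948213, f(m) = -0.237068 < 0 → root in [0.770950, 0.948213]
Midpoint of [0.770950, 0.948213] = 0.859581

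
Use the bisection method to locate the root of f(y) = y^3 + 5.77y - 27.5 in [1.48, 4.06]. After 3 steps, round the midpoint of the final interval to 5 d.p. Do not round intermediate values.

f(1.480000) = -15.718608, f(4.060000) = 62.849616 (opposite signs)
step 1: m = 2.770000, f(m) = 9.736833 > 0 → root in [1.480000, 2.770000]
step 2: m = 2.125000, f(m) = -5.643047 < 0 → root in [2.125000, 2.770000]
step 3: m = 2.447500, f(m) = 1.283227 > 0 → root in [2.125000, 2.447500]
Midpoint of [2.125000, 2.447500] = 2.286250

2.28625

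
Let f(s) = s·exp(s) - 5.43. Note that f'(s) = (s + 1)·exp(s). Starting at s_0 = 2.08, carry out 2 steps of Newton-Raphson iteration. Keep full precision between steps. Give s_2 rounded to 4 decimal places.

Newton update: s ← s − f(s)/f'(s).
s_0 = 2.080000: f = 11.219295, f' = 24.653764 → s_1 = 2.080000 - (11.219295)/(24.653764) = 1.624926
s_1 = 1.624926: f = 2.821440, f' = 13.329482 → s_2 = 1.624926 - (2.821440)/(13.329482) = 1.413257

1.4133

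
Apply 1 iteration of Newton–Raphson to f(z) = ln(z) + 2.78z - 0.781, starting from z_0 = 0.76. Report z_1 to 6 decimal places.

f'(z) = 1/z + 2.78
z_0 = 0.760000: f = 1.057363, f' = 4.095789 → z_1 = 0.760000 - (1.057363)/(4.095789) = 0.501841

0.501841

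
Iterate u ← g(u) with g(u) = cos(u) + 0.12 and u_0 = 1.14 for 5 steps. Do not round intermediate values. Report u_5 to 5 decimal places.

0.74248

u_1 = g(1.140000) = 0.537595
u_2 = g(0.537595) = 0.978943
u_3 = g(0.978943) = 0.677900
u_4 = g(0.677900) = 0.898891
u_5 = g(0.898891) = 0.742478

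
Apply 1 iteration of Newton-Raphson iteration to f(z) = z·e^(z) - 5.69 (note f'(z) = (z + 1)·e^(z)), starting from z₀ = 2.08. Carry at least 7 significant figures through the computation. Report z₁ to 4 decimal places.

1.6355

z_0 = 2.080000: f = 10.959295, f' = 24.653764 → z_1 = 2.080000 - (10.959295)/(24.653764) = 1.635472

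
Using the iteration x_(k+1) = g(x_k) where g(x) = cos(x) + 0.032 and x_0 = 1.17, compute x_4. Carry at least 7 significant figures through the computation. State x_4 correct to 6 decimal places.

x_1 = g(1.170000) = 0.422152
x_2 = g(0.422152) = 0.944209
x_3 = g(0.944209) = 0.618383
x_4 = g(0.618383) = 0.846817

0.846817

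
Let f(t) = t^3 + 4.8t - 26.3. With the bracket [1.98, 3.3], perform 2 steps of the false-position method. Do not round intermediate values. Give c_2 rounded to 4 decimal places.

False-position update: c = (a·f(b) − b·f(a))/(f(b) − f(a)); replace the endpoint whose sign matches f(c).
f(1.980000) = -9.033608, f(3.300000) = 25.477000
step 1: c = 2.325527, f(c) = -2.560834 < 0 → new bracket [2.325527, 3.300000]
step 2: c = 2.414531, f(c) = -0.633635 < 0 → new bracket [2.414531, 3.300000]

2.4145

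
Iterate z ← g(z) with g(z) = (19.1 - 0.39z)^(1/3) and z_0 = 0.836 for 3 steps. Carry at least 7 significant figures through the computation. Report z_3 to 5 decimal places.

2.62446

z_1 = g(0.836000) = 2.657778
z_2 = g(2.657778) = 2.623818
z_3 = g(2.623818) = 2.624459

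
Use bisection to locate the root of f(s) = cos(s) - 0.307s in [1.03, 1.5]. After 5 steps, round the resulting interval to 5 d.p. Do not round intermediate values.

f(1.030000) = 0.198609, f(1.500000) = -0.389763 (opposite signs)
step 1: m = 1.265000, f(m) = -0.087302 < 0 → root in [1.030000, 1.265000]
step 2: m = 1.147500, f(m) = 0.058486 > 0 → root in [1.147500, 1.265000]
step 3: m = 1.206250, f(m) = -0.013793 < 0 → root in [1.147500, 1.206250]
step 4: m = 1.176875, f(m) = 0.022512 > 0 → root in [1.176875, 1.206250]
step 5: m = 1.191562, f(m) = 0.004399 > 0 → root in [1.191562, 1.206250]

[1.19156, 1.20625]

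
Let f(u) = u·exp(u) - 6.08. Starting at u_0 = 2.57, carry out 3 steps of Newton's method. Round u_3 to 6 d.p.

Newton update: u ← u − f(u)/f'(u).
f'(u) = (u + 1)·exp(u)
u_0 = 2.570000: f = 27.499169, f' = 46.644993 → u_1 = 2.570000 - (27.499169)/(46.644993) = 1.980458
u_1 = 1.980458: f = 8.270526, f' = 21.596589 → u_2 = 1.980458 - (8.270526)/(21.596589) = 1.597503
u_2 = 1.597503: f = 1.812753, f' = 12.833433 → u_3 = 1.597503 - (1.812753)/(12.833433) = 1.456251

1.456251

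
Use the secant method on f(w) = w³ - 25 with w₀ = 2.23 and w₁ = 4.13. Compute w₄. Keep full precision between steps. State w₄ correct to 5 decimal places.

2.93163

f(w_0) = -13.910433, f(w_1) = 45.444997
w_2 = 4.130000 - (45.444997)·(4.130000 - 2.230000)/(45.444997 - (-13.910433)) = 2.675281; f(w_2) = -5.852678
w_3 = 2.675281 - (-5.852678)·(2.675281 - 4.130000)/(-5.852678 - (45.444997)) = 2.841253; f(w_3) = -2.063360
w_4 = 2.841253 - (-2.063360)·(2.841253 - 2.675281)/(-2.063360 - (-5.852678)) = 2.931629; f(w_4) = 0.195723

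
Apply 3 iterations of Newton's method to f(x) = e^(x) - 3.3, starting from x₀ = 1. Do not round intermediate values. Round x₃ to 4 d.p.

1.1939

f'(x) = e^(x)
x_0 = 1.000000: f = -0.581718, f' = 2.718282 → x_1 = 1.000000 - (-0.581718)/(2.718282) = 1.214002
x_1 = 1.214002: f = 0.066933, f' = 3.366933 → x_2 = 1.214002 - (0.066933)/(3.366933) = 1.194123
x_2 = 1.194123: f = 0.000661, f' = 3.300661 → x_3 = 1.194123 - (0.000661)/(3.300661) = 1.193922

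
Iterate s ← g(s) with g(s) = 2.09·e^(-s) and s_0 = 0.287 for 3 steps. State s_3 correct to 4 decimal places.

s_1 = g(0.287000) = 1.568570
s_2 = g(1.568570) = 0.435437
s_3 = g(0.435437) = 1.352192

1.3522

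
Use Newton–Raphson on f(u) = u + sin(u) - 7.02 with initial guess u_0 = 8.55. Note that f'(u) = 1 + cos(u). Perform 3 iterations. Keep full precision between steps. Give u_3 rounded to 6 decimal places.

8.091951

Newton update: u ← u − f(u)/f'(u).
u_0 = 8.550000: f = 2.297401, f' = 0.358833 → u_1 = 8.550000 - (2.297401)/(0.358833) = 2.147571
u_1 = 2.147571: f = -4.034203, f' = 0.454677 → u_2 = 2.147571 - (-4.034203)/(0.454677) = 11.020252
u_2 = 11.020252: f = 3.000556, f' = 1.024675 → u_3 = 11.020252 - (3.000556)/(1.024675) = 8.091951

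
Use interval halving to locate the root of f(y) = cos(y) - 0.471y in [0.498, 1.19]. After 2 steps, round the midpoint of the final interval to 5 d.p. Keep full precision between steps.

1.10350

f(0.498000) = 0.643982, f(1.190000) = -0.188830 (opposite signs)
step 1: m = 0.844000, f(m) = 0.266955 > 0 → root in [0.844000, 1.190000]
step 2: m = 1.017000, f(m) = 0.046913 > 0 → root in [1.017000, 1.190000]
Midpoint of [1.017000, 1.190000] = 1.103500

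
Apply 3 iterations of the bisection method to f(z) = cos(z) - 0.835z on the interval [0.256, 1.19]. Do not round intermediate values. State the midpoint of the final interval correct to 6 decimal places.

f(0.256000) = 0.753651, f(1.190000) = -0.621990 (opposite signs)
step 1: m = 0.723000, f(m) = 0.146119 > 0 → root in [0.723000, 1.190000]
step 2: m = 0.956500, f(m) = -0.222294 < 0 → root in [0.723000, 0.956500]
step 3: m = 0.839750, f(m) = -0.033542 < 0 → root in [0.723000, 0.839750]
Midpoint of [0.723000, 0.839750] = 0.781375

0.781375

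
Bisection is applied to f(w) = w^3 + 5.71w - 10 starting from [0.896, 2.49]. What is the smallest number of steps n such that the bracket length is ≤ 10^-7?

Initial width b − a = 2.49 − 0.896 = 1.594000.
After n steps the width is (b−a)/2^n; need (b−a)/2^n ≤ 10^-7.
So n ≥ log₂(1.594000/10^-7) = log₂(15940000.0000) ≈ 23.9261.
Hence n = 24.

24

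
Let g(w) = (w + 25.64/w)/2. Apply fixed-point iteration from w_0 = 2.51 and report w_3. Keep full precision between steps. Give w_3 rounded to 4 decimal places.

5.0653

w_1 = g(2.510000) = 6.362570
w_2 = g(6.362570) = 5.196194
w_3 = g(5.196194) = 5.065287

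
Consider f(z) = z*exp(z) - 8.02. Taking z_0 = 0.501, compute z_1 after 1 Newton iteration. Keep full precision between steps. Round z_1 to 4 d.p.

Newton update: z ← z − f(z)/f'(z).
f'(z) = (z+1)*exp(z)
z_0 = 0.501000: f = -7.193164, f' = 2.477207 → z_1 = 0.501000 - (-7.193164)/(2.477207) = 3.404740

3.4047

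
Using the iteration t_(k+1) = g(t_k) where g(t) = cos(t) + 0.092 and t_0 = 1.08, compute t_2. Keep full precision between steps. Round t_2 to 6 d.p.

t_1 = g(1.080000) = 0.563328
t_2 = g(0.563328) = 0.937482

0.937482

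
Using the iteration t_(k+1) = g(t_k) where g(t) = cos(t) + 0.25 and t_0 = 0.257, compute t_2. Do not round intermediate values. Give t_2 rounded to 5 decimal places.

0.59631

t_1 = g(0.257000) = 1.217157
t_2 = g(1.217157) = 0.596314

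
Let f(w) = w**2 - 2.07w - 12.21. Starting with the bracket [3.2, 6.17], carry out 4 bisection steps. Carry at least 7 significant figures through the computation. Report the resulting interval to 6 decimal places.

f(3.200000) = -8.594000, f(6.170000) = 13.087000 (opposite signs)
step 1: m = 4.685000, f(m) = 0.041275 > 0 → root in [3.200000, 4.685000]
step 2: m = 3.942500, f(m) = -4.827669 < 0 → root in [3.942500, 4.685000]
step 3: m = 4.313750, f(m) = -2.531023 < 0 → root in [4.313750, 4.685000]
step 4: m = 4.499375, f(m) = -1.279331 < 0 → root in [4.499375, 4.685000]

[4.499375, 4.685000]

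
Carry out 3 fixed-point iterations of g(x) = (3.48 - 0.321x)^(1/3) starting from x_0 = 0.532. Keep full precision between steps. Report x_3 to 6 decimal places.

x_1 = g(0.532000) = 1.490192
x_2 = g(1.490192) = 1.442514
x_3 = g(1.442514) = 1.444961

1.444961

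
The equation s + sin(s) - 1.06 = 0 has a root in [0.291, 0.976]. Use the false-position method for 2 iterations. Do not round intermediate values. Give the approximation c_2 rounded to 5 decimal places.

0.54366

f(0.291000) = -0.482090, f(0.976000) = 0.744263
step 1: c = 0.560279, f(c) = 0.031702 > 0 → new bracket [0.291000, 0.560279]
step 2: c = 0.543664, f(c) = 0.000939 > 0 → new bracket [0.291000, 0.543664]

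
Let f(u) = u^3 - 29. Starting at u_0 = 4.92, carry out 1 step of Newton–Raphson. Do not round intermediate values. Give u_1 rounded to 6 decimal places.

3.679343

f'(u) = 3u^2
u_0 = 4.920000: f = 90.095488, f' = 72.619200 → u_1 = 4.920000 - (90.095488)/(72.619200) = 3.679343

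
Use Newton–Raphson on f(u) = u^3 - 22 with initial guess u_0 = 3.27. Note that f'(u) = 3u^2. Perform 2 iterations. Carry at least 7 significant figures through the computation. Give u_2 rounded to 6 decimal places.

2.803448

u_0 = 3.270000: f = 12.965783, f' = 32.078700 → u_1 = 3.270000 - (12.965783)/(32.078700) = 2.865813
u_1 = 2.865813: f = 1.536598, f' = 24.638658 → u_2 = 2.865813 - (1.536598)/(24.638658) = 2.803448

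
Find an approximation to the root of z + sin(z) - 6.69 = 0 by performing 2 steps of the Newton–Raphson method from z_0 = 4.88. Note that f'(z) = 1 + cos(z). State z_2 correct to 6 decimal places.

6.355278

z_0 = 4.880000: f = -2.795986, f' = 1.166827 → z_1 = 4.880000 - (-2.795986)/(1.166827) = 7.276230
z_1 = 7.276230: f = 1.423922, f' = 1.546142 → z_2 = 7.276230 - (1.423922)/(1.546142) = 6.355278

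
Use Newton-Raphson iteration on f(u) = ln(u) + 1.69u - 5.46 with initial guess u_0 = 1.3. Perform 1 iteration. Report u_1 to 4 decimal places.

2.5202

f'(u) = 1/u + 1.69
u_0 = 1.300000: f = -3.000636, f' = 2.459231 → u_1 = 1.300000 - (-3.000636)/(2.459231) = 2.520152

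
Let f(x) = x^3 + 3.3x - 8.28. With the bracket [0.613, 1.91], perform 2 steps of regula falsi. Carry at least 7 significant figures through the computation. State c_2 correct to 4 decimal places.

False-position update: c = (a·f(b) − b·f(a))/(f(b) − f(a)); replace the endpoint whose sign matches f(c).
f(0.613000) = -6.026754, f(1.910000) = 4.990871
step 1: c = 1.322472, f(c) = -1.602926 < 0 → new bracket [1.322472, 1.910000]
step 2: c = 1.465298, f(c) = -0.298378 < 0 → new bracket [1.465298, 1.910000]

1.4653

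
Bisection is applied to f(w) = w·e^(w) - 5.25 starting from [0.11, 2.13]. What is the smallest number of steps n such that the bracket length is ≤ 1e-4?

15

Initial width b − a = 2.13 − 0.11 = 2.020000.
After n steps the width is (b−a)/2^n; need (b−a)/2^n ≤ 1e-4.
So n ≥ log₂(2.020000/1e-4) = log₂(20200.0000) ≈ 14.3021.
Hence n = 15.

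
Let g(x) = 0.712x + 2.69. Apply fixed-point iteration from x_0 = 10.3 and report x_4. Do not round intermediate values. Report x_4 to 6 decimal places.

9.586919

x_1 = g(10.300000) = 10.023600
x_2 = g(10.023600) = 9.826803
x_3 = g(9.826803) = 9.686684
x_4 = g(9.686684) = 9.586919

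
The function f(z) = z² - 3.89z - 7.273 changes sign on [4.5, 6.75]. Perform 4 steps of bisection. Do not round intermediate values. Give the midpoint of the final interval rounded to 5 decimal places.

f(4.500000) = -4.528000, f(6.750000) = 12.032000 (opposite signs)
step 1: m = 5.625000, f(m) = 2.486375 > 0 → root in [4.500000, 5.625000]
step 2: m = 5.062500, f(m) = -1.337219 < 0 → root in [5.062500, 5.625000]
step 3: m = 5.343750, f(m) = 0.495477 > 0 → root in [5.062500, 5.343750]
step 4: m = 5.203125, f(m) = -0.440646 < 0 → root in [5.203125, 5.343750]
Midpoint of [5.203125, 5.343750] = 5.273438

5.27344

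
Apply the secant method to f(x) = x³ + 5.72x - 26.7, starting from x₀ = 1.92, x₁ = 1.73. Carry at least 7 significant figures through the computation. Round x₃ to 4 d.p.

2.3392

f(x_0) = -8.639712, f(x_1) = -11.626683
x_2 = 1.730000 - (-11.626683)·(1.730000 - 1.920000)/(-11.626683 - (-8.639712)) = 2.469569; f(x_2) = 2.487259
x_3 = 2.469569 - (2.487259)·(2.469569 - 1.730000)/(2.487259 - (-11.626683)) = 2.339237; f(x_3) = -0.519201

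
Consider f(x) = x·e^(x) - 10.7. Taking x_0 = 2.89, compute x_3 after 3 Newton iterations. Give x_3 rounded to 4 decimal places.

1.8010

f'(x) = (x + 1)·e^(x)
x_0 = 2.890000: f = 41.300665, f' = 69.993974 → x_1 = 2.890000 - (41.300665)/(69.993974) = 2.299940
x_1 = 2.299940: f = 12.238635, f' = 32.912216 → x_2 = 2.299940 - (12.238635)/(32.912216) = 1.928083
x_2 = 1.928083: f = 2.558103, f' = 20.134418 → x_3 = 1.928083 - (2.558103)/(20.134418) = 1.801032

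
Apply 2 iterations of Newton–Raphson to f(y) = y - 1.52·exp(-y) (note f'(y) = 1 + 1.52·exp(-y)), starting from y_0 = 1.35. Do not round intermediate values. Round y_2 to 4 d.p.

Newton update: y ← y − f(y)/f'(y).
y_0 = 1.350000: f = 0.955955, f' = 1.394045 → y_1 = 1.350000 - (0.955955)/(1.394045) = 0.664258
y_1 = 0.664258: f = -0.118017, f' = 1.782276 → y_2 = 0.664258 - (-0.118017)/(1.782276) = 0.730476

0.7305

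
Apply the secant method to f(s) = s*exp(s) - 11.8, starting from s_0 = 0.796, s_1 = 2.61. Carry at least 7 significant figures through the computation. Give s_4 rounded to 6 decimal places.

Secant update: s_(k+1) = s_k − f(s_k)·(s_k − s_(k-1))/(f(s_k) − f(s_(k-1))).
f(s_0) = -10.035541, f(s_1) = 23.693523
s_2 = 2.610000 - (23.693523)·(2.610000 - 0.796000)/(23.693523 - (-10.035541)) = 1.335727; f(s_2) = -6.720555
s_3 = 1.335727 - (-6.720555)·(1.335727 - 2.610000)/(-6.720555 - (23.693523)) = 1.617301; f(s_3) = -3.649660
s_4 = 1.617301 - (-3.649660)·(1.617301 - 1.335727)/(-3.649660 - (-6.720555)) = 1.951943; f(s_4) = 1.946282

1.951943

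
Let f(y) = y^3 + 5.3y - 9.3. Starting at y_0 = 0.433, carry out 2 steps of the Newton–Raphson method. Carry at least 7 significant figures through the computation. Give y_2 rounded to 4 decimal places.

1.3503

f'(y) = 3y^2 + 5.3
y_0 = 0.433000: f = -6.923917, f' = 5.862467 → y_1 = 0.433000 - (-6.923917)/(5.862467) = 1.614059
y_1 = 1.614059: f = 3.459433, f' = 13.115556 → y_2 = 1.614059 - (3.459433)/(13.115556) = 1.350293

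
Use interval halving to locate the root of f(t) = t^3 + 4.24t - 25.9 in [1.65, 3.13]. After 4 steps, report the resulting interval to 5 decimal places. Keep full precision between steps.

f(1.650000) = -14.411875, f(3.130000) = 18.035497 (opposite signs)
step 1: m = 2.390000, f(m) = -2.114481 < 0 → root in [2.390000, 3.130000]
step 2: m = 2.760000, f(m) = 6.826976 > 0 → root in [2.390000, 2.760000]
step 3: m = 2.575000, f(m) = 2.091859 > 0 → root in [2.390000, 2.575000]
step 4: m = 2.482500, f(m) = -0.075033 < 0 → root in [2.482500, 2.575000]

[2.48250, 2.57500]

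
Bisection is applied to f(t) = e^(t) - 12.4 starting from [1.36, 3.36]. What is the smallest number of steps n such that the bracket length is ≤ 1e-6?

21

Initial width b − a = 3.36 − 1.36 = 2.000000.
After n steps the width is (b−a)/2^n; need (b−a)/2^n ≤ 1e-6.
So n ≥ log₂(2.000000/1e-6) = log₂(2000000.0000) ≈ 20.9316.
Hence n = 21.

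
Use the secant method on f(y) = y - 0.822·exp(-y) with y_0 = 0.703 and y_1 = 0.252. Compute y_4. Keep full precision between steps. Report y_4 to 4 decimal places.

f(y_0) = 0.296030, f(y_1) = -0.386895
y_2 = 0.252000 - (-0.386895)·(0.252000 - 0.703000)/(-0.386895 - (0.296030)) = 0.507504; f(y_2) = 0.012662
y_3 = 0.507504 - (0.012662)·(0.507504 - 0.252000)/(0.012662 - (-0.386895)) = 0.499406; f(y_3) = 0.000542
y_4 = 0.499406 - (0.000542)·(0.499406 - 0.507504)/(0.000542 - (0.012662)) = 0.499044; f(y_4) = -0.000001

0.4990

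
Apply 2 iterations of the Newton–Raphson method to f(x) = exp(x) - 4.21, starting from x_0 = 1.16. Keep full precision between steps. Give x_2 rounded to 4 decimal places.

f'(x) = exp(x)
x_0 = 1.160000: f = -1.020067, f' = 3.189933 → x_1 = 1.160000 - (-1.020067)/(3.189933) = 1.479777
x_1 = 1.479777: f = 0.181965, f' = 4.391965 → x_2 = 1.479777 - (0.181965)/(4.391965) = 1.438345

1.4383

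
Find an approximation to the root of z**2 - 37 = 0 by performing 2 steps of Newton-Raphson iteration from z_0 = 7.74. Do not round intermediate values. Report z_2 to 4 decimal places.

Newton update: z ← z − f(z)/f'(z).
f'(z) = 2z
z_0 = 7.740000: f = 22.907600, f' = 15.480000 → z_1 = 7.740000 - (22.907600)/(15.480000) = 6.260181
z_1 = 6.260181: f = 2.189865, f' = 12.520362 → z_2 = 6.260181 - (2.189865)/(12.520362) = 6.085277

6.0853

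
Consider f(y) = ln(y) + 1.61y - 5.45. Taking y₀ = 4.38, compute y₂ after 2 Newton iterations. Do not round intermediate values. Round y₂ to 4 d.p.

f'(y) = 1/y + 1.61
y_0 = 4.380000: f = 3.078849, f' = 1.838311 → y_1 = 4.380000 - (3.078849)/(1.838311) = 2.705175
y_1 = 2.705175: f = -0.099502, f' = 1.979662 → y_2 = 2.705175 - (-0.099502)/(1.979662) = 2.755437

2.7554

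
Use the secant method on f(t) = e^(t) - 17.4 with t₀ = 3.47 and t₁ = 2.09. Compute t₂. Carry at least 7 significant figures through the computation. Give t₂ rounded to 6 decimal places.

2.624463

f(t_0) = 14.736742, f(t_1) = -9.315085
t_2 = 2.090000 - (-9.315085)·(2.090000 - 3.470000)/(-9.315085 - (14.736742)) = 2.624463; f(t_2) = -3.602834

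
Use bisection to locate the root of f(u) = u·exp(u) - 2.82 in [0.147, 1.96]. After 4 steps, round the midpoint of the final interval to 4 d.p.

0.9968

f(0.147000) = -2.649722, f(1.960000) = 11.094681 (opposite signs)
step 1: m = 1.053500, f(m) = 0.201091 > 0 → root in [0.147000, 1.053500]
step 2: m = 0.600250, f(m) = -1.726000 < 0 → root in [0.600250, 1.053500]
step 3: m = 0.826875, f(m) = -0.929629 < 0 → root in [0.826875, 1.053500]
step 4: m = 0.940187, f(m) = -0.412686 < 0 → root in [0.940187, 1.053500]
Midpoint of [0.940187, 1.053500] = 0.996844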